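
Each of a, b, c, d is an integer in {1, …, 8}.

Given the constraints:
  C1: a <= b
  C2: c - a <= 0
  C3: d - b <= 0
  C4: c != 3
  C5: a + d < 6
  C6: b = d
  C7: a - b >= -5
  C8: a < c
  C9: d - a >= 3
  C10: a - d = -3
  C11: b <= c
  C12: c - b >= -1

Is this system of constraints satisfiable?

Constraints 2, 3, 9, and 12 give c − b ≥ -1, b − d ≥ 0, d − a ≥ 3, a − c ≥ 0.
Adding all 4 inequalities: the left sides telescope to 0, and the right sides sum to (-1) + 0 + 3 + 0 = 2. So 0 ≥ 2, which is false.

Unsatisfiable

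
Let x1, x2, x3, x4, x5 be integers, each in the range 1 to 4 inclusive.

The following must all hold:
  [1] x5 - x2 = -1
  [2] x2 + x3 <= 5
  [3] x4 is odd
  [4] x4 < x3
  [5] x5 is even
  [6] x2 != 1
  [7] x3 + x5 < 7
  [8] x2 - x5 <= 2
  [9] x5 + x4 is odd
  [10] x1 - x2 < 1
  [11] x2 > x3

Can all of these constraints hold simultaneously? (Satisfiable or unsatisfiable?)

Satisfiable

The assignment x1 = 1, x2 = 3, x3 = 2, x4 = 1, x5 = 2 works:
  constraint 1 holds since x5 - x2 = -1.
  constraint 2 holds since x2 + x3 = 5.
The rest check out directly.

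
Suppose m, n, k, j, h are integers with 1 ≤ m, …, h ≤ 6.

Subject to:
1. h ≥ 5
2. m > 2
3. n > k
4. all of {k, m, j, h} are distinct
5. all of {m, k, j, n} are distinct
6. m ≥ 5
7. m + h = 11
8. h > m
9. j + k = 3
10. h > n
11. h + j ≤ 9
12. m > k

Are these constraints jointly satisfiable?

One satisfying assignment is m = 5, n = 4, k = 1, j = 2, h = 6.
For the less obvious constraints — constraint 7: m + h = 11; constraint 9: j + k = 3 — and the others hold by inspection.

Satisfiable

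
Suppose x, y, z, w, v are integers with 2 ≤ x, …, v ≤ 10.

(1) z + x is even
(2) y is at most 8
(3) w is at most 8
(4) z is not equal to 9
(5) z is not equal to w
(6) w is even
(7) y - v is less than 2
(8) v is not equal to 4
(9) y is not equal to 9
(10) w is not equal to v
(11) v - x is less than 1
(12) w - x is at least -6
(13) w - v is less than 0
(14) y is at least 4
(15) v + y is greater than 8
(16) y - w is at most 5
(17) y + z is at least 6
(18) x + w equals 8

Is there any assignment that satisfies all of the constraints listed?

One satisfying assignment is x = 6, y = 5, z = 4, w = 2, v = 5.
For the less obvious constraints — constraint 7: y - v = 0; constraint 11: v - x = -1 — and the others hold by inspection.

Satisfiable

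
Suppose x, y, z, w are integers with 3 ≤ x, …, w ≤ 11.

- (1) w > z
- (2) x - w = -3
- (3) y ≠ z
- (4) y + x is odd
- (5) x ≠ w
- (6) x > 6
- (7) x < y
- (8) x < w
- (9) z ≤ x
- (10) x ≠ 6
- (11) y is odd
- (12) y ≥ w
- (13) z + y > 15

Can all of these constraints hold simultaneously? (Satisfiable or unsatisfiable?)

Try x = 8, y = 11, z = 6, w = 11.
Check constraint 2: x - w = -3; constraint 4: y + x = 19 is odd; constraint 13: z + y = 17. The remaining constraints are straightforward to verify.

Satisfiable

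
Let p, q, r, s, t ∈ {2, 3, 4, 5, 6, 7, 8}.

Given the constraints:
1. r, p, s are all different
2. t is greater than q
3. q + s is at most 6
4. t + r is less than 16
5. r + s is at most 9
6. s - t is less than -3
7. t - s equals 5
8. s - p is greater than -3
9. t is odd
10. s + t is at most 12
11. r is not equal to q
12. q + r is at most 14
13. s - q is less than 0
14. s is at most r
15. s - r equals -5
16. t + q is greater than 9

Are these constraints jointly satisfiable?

Setting (p, q, r, s, t) = (3, 4, 7, 2, 7) satisfies everything: constraint 3: q + s = 6; constraint 4: t + r = 14; constraint 5: r + s = 9, and the others follow.

Satisfiable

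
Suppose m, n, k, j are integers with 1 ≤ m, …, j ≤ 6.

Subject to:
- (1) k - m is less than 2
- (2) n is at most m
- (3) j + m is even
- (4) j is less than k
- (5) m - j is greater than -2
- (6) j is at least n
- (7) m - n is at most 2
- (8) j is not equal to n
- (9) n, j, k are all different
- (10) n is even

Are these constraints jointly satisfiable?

Take m = 4, n = 2, k = 5, j = 4. Then constraint 1: k - m = 1; constraint 5: m - j = 0; constraint 7: m - n = 2, and every other listed constraint is also met.

Satisfiable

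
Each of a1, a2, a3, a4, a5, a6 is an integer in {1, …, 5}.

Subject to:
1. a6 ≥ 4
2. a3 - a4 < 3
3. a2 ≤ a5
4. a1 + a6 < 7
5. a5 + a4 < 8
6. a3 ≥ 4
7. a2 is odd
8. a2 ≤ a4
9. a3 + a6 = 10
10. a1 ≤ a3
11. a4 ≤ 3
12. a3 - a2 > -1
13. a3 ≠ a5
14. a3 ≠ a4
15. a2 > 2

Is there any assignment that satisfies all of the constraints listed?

Try a1 = 1, a2 = 3, a3 = 5, a4 = 3, a5 = 3, a6 = 5.
Check constraint 2: a3 - a4 = 2; constraint 4: a1 + a6 = 6. The remaining constraints are straightforward to verify.

Satisfiable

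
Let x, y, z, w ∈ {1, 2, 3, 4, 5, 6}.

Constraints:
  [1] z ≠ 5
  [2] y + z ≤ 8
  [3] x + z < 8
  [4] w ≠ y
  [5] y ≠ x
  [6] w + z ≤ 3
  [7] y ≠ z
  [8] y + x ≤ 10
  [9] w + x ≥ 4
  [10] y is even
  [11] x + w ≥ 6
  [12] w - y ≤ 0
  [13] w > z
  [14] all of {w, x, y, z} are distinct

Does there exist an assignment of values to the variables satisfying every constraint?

Satisfiable

Try x = 5, y = 4, z = 1, w = 2.
Check constraint 2: y + z = 5; constraint 3: x + z = 6. The remaining constraints are straightforward to verify.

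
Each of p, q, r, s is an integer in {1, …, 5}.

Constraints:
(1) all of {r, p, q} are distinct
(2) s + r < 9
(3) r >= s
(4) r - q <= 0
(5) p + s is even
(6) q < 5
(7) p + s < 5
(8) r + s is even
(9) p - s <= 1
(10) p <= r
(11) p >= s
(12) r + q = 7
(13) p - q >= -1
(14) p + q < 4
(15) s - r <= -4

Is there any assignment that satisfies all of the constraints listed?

Unsatisfiable

Constraints 4, 9, 13, and 15 give s − p ≥ -1, p − q ≥ -1, q − r ≥ 0, r − s ≥ 4.
Adding all 4 inequalities: the left sides telescope to 0, and the right sides sum to (-1) + (-1) + 0 + 4 = 2. So 0 ≥ 2, which is false.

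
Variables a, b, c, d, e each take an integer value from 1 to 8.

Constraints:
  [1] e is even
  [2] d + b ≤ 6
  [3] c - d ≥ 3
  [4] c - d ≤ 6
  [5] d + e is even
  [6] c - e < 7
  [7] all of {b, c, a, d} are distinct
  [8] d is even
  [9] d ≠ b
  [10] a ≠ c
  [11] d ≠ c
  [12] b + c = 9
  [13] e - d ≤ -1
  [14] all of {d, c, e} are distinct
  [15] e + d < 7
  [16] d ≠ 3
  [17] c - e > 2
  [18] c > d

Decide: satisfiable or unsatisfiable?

Try a = 5, b = 2, c = 7, d = 4, e = 2.
Check constraint 2: d + b = 6; constraint 3: c - d = 3. The remaining constraints are straightforward to verify.

Satisfiable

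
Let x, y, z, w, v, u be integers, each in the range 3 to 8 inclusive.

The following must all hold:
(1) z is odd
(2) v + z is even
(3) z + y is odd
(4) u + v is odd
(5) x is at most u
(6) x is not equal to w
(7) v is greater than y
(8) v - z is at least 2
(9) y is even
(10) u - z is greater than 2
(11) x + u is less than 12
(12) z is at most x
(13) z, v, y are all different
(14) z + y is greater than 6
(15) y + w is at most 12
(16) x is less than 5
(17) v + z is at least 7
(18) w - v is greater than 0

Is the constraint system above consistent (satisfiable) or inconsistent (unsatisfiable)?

Setting (x, y, z, w, v, u) = (3, 4, 3, 6, 5, 6) satisfies everything: constraint 8: v - z = 2; constraint 10: u - z = 3; constraint 11: x + u = 9, and the others follow.

Satisfiable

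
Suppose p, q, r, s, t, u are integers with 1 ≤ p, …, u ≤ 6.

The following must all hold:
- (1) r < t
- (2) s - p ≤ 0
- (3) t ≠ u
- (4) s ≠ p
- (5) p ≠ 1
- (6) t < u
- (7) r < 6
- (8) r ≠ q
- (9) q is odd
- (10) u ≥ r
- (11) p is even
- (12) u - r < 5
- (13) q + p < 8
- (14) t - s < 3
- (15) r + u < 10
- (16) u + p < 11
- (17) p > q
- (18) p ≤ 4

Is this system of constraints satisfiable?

Satisfiable

The assignment p = 4, q = 1, r = 3, s = 3, t = 4, u = 6 works:
  constraint 2 holds since s - p = -1.
  constraint 12 holds since u - r = 3.
The rest check out directly.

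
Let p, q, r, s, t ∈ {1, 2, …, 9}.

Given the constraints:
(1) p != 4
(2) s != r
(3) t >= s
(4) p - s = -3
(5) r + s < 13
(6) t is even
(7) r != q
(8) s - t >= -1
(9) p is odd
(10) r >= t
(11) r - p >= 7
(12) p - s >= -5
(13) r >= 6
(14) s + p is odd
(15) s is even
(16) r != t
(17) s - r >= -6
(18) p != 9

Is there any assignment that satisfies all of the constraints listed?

Satisfiable

The assignment p = 1, q = 6, r = 8, s = 4, t = 4 works:
  constraint 4 holds since p - s = -3.
  constraint 5 holds since r + s = 12.
The rest check out directly.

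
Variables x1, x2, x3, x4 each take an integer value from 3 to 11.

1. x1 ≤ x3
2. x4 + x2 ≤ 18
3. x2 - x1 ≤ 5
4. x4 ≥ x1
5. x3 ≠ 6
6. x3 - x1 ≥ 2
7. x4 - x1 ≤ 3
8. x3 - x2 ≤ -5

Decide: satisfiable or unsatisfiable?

Constraints 3, 6, and 8 give x2 − x3 ≥ 5, x3 − x1 ≥ 2, x1 − x2 ≥ -5.
Adding all 3 inequalities: the left sides telescope to 0, and the right sides sum to 5 + 2 + (-5) = 2. So 0 ≥ 2, which is false.

Unsatisfiable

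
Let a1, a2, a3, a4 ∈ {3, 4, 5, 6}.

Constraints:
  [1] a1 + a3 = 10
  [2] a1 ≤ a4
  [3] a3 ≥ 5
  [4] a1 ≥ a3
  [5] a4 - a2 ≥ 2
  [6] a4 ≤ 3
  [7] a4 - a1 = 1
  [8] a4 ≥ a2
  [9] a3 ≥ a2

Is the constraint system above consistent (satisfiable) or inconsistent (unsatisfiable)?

Unsatisfiable

From constraints 3 and 4: a1 ≥ a3 and a3 ≥ 5, so a1 ≥ 5. From constraints 2 and 6: a1 ≤ a4 and a4 ≤ 3, so a1 ≤ 3. But 3 < 5, so no value of a1 works.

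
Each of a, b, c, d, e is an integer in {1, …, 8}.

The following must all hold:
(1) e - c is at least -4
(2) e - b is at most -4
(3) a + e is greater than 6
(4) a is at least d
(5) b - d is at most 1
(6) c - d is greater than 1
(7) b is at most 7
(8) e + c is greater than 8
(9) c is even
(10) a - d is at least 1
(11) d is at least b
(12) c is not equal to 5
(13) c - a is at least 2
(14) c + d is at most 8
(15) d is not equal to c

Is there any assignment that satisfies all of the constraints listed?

Unsatisfiable

Constraints 1, 2, 5, 10, and 13 give c − a ≥ 2, a − d ≥ 1, d − b ≥ -1, b − e ≥ 4, e − c ≥ -4.
Adding all 5 inequalities: the left sides telescope to 0, and the right sides sum to 2 + 1 + (-1) + 4 + (-4) = 2. So 0 ≥ 2, which is false.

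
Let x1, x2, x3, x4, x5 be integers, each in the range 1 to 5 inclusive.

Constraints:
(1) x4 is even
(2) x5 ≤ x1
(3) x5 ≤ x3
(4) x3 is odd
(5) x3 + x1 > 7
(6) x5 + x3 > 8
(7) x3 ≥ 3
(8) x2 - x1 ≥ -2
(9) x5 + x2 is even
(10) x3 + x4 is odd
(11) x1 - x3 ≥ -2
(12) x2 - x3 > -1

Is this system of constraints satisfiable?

Setting (x1, x2, x3, x4, x5) = (5, 5, 5, 2, 5) satisfies everything: constraint 5: x3 + x1 = 10; constraint 6: x5 + x3 = 10; constraint 8: x2 - x1 = 0, and the others follow.

Satisfiable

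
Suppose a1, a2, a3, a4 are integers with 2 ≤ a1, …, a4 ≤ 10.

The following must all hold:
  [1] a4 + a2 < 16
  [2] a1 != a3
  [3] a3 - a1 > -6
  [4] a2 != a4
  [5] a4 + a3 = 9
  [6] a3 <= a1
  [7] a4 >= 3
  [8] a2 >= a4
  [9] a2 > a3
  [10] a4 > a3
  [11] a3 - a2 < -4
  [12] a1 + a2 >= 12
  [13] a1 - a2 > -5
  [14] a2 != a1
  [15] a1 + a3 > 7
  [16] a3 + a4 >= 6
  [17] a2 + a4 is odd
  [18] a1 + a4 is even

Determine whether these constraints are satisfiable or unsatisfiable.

Satisfiable

Try a1 = 6, a2 = 9, a3 = 3, a4 = 6.
Check constraint 1: a4 + a2 = 15; constraint 3: a3 - a1 = -3; constraint 5: a4 + a3 = 9. The remaining constraints are straightforward to verify.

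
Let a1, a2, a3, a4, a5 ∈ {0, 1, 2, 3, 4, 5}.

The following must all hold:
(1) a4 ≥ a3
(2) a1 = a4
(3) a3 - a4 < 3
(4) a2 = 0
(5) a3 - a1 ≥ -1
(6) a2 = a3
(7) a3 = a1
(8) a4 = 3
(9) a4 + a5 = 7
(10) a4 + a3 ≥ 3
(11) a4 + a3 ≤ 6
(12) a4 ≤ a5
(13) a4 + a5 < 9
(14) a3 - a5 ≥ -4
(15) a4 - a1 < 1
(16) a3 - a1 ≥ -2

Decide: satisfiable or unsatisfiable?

Unsatisfiable

Constraint 4 fixes a2 = 0 and constraint 8 fixes a4 = 3. Constraints 2, 6, and 7 give a2 = a3 = a1 = a4, so a2 = a4. But 0 ≠ 3 — contradiction.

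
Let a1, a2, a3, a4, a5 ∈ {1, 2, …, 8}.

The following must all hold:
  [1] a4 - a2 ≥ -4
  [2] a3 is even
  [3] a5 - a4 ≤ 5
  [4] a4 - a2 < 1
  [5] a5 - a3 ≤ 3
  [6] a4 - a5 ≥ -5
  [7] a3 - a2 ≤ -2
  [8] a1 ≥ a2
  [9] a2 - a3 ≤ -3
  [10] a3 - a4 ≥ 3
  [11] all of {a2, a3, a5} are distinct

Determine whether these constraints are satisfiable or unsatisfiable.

Unsatisfiable

Constraints 1, 7, and 10 give a3 − a4 ≥ 3, a4 − a2 ≥ -4, a2 − a3 ≥ 2.
Adding all 3 inequalities: the left sides telescope to 0, and the right sides sum to 3 + (-4) + 2 = 1. So 0 ≥ 1, which is false.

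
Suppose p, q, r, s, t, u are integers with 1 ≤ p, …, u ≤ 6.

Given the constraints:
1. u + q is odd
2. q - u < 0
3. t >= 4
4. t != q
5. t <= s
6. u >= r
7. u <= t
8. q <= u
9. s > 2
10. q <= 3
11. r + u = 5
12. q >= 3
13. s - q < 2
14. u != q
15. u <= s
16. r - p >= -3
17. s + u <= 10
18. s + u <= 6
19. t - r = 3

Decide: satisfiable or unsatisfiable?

From constraints 3 and 5: s ≥ t ≥ 4. From constraints 8 and 12: u ≥ q ≥ 3. Hence s + u ≥ 7. But constraint 18 requires s + u ≤ 6, and 6 < 7. Contradiction.

Unsatisfiable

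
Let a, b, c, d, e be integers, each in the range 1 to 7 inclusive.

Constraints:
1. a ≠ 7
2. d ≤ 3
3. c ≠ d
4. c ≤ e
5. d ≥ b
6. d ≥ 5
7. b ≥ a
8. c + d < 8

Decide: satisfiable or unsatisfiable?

Unsatisfiable

From constraint 6: d ≥ 5. From constraint 2: d ≤ 3. But 3 < 5, so no value of d works.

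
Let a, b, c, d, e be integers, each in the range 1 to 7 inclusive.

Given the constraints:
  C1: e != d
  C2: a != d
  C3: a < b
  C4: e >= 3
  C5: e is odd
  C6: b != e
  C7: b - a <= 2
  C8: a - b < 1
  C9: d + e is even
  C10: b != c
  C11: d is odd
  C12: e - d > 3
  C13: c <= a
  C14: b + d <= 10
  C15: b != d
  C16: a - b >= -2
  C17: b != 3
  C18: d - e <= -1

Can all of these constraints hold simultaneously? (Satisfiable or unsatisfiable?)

Satisfiable

Try a = 5, b = 7, c = 4, d = 1, e = 5.
Check constraint 7: b - a = 2; constraint 8: a - b = -2; constraint 12: e - d = 4. The remaining constraints are straightforward to verify.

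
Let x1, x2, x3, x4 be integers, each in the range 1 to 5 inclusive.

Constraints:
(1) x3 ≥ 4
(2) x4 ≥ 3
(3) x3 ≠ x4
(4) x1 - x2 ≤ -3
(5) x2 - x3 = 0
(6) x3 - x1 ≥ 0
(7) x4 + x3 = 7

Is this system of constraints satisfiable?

Setting (x1, x2, x3, x4) = (1, 4, 4, 3) satisfies everything: constraint 4: x1 - x2 = -3; constraint 5: x2 - x3 = 0, and the others follow.

Satisfiable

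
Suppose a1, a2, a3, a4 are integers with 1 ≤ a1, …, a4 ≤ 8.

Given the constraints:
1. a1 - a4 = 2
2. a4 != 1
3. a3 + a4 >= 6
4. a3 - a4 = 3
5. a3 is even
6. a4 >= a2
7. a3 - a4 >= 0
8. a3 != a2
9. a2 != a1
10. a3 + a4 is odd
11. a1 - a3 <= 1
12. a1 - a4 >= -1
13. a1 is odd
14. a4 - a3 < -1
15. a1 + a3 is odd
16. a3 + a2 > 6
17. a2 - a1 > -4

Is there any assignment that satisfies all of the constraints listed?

The assignment a1 = 5, a2 = 3, a3 = 6, a4 = 3 works:
  constraint 1 holds since a1 - a4 = 2.
  constraint 3 holds since a3 + a4 = 9.
The rest check out directly.

Satisfiable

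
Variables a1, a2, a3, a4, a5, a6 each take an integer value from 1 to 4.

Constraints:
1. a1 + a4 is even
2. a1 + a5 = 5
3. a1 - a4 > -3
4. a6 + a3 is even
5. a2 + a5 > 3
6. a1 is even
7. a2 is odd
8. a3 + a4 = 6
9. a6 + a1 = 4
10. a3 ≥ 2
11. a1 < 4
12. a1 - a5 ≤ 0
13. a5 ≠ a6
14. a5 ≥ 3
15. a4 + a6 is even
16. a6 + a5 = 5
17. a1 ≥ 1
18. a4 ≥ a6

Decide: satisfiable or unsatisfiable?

Satisfiable

The assignment a1 = 2, a2 = 3, a3 = 2, a4 = 4, a5 = 3, a6 = 2 works:
  constraint 2 holds since a1 + a5 = 5.
  constraint 3 holds since a1 - a4 = -2.
  constraint 5 holds since a2 + a5 = 6.
The rest check out directly.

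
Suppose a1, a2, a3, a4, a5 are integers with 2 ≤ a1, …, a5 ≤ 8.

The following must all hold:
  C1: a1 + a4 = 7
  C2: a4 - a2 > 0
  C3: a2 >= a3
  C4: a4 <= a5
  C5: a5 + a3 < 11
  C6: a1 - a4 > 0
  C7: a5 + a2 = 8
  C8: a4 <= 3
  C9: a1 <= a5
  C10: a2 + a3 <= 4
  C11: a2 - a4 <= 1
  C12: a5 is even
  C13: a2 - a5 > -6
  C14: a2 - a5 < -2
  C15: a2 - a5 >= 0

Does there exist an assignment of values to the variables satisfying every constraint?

Constraints 2, 6, 9, and 15 give a1 ≤ a5, a5 ≤ a2, a2 < a4, a4 < a1. Chaining: a1 ≤ a5 ≤ a2 < a4 < a1, which forces a1 < a1 — impossible.

Unsatisfiable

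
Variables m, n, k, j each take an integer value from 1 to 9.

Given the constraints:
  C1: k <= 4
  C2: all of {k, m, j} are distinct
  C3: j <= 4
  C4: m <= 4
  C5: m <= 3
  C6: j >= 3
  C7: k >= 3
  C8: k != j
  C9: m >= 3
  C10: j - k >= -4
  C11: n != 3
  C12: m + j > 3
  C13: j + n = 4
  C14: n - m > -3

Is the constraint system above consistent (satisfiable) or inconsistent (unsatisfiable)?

Unsatisfiable

Constraints 1, 3, 4, 6, 7, and 9 confine each of k, m, j to the 2 values {3, 4}.
Constraint 2 requires all 3 of them to be distinct, but only 2 values are available — impossible by the pigeonhole principle.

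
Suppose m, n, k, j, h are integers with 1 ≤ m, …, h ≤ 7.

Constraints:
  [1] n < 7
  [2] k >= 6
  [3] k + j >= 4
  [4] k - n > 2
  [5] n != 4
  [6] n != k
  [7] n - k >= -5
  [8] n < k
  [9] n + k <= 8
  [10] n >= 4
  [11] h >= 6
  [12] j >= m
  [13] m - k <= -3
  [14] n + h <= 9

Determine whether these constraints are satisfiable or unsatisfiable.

From constraint 10: n ≥ 4. From constraint 2: k ≥ 6. Hence n + k ≥ 10. But constraint 9 requires n + k ≤ 8, and 8 < 10. Contradiction.

Unsatisfiable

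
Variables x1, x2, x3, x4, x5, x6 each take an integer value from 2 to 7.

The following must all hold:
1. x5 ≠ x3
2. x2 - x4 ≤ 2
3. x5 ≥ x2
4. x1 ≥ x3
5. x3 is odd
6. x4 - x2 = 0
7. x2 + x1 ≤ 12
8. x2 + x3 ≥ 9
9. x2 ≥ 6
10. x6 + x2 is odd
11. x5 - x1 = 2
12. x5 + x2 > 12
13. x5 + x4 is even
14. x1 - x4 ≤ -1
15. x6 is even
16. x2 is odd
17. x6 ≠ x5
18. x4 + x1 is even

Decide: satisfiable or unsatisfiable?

Setting (x1, x2, x3, x4, x5, x6) = (5, 7, 5, 7, 7, 4) satisfies everything: constraint 2: x2 - x4 = 0; constraint 6: x4 - x2 = 0; constraint 7: x2 + x1 = 12, and the others follow.

Satisfiable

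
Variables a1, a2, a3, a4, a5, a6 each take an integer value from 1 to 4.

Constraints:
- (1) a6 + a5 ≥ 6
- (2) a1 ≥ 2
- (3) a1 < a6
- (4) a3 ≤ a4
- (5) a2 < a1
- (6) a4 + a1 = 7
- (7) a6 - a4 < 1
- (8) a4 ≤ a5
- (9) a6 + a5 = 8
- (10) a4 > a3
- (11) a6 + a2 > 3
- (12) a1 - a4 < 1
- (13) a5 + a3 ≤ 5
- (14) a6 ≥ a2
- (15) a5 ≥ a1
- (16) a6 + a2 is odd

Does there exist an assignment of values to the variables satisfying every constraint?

One satisfying assignment is a1 = 3, a2 = 1, a3 = 1, a4 = 4, a5 = 4, a6 = 4.
For the less obvious constraints — constraint 1: a6 + a5 = 8; constraint 6: a4 + a1 = 7 — and the others hold by inspection.

Satisfiable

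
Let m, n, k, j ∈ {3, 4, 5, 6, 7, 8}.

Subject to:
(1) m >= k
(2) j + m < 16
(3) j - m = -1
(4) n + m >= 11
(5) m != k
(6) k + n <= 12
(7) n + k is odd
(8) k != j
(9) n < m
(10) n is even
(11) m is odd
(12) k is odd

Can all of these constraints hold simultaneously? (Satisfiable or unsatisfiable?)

Satisfiable

Try m = 7, n = 6, k = 3, j = 6.
Check constraint 2: j + m = 13; constraint 3: j - m = -1; constraint 4: n + m = 13. The remaining constraints are straightforward to verify.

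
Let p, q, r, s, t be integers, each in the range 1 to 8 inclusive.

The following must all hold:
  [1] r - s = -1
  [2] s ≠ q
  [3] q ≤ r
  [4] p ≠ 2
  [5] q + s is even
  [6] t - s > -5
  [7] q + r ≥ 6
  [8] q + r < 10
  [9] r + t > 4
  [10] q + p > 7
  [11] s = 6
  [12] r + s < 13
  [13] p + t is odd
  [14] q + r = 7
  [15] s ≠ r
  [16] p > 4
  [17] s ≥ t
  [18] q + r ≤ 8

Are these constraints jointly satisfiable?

The assignment p = 7, q = 2, r = 5, s = 6, t = 2 works:
  constraint 1 holds since r - s = -1.
  constraint 6 holds since t - s = -4.
The rest check out directly.

Satisfiable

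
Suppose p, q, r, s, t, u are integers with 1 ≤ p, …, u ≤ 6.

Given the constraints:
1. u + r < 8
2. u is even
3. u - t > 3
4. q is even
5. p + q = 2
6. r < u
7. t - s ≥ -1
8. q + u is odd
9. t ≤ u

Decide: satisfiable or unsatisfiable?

Unsatisfiable

Constraint 4 makes q even and constraint 2 makes u even, so q + u must be even. Constraint 8 says q + u is odd — contradiction.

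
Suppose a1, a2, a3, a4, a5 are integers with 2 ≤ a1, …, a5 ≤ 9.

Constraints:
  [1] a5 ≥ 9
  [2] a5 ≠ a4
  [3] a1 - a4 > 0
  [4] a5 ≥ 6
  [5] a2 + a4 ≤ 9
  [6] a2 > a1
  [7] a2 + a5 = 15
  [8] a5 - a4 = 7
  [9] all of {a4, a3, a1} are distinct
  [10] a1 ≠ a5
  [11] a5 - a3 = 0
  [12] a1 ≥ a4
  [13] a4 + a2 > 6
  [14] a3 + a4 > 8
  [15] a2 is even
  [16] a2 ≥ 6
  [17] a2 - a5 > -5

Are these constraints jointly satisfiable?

Satisfiable

One satisfying assignment is a1 = 4, a2 = 6, a3 = 9, a4 = 2, a5 = 9.
For the less obvious constraints — constraint 3: a1 - a4 = 2; constraint 5: a2 + a4 = 8 — and the others hold by inspection.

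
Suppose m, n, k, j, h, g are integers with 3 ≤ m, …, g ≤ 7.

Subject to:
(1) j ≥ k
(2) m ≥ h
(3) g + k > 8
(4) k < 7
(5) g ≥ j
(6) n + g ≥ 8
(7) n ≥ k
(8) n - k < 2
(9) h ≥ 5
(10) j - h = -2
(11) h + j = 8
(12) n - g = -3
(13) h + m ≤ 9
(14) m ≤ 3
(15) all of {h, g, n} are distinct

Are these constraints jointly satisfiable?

From constraints 2 and 9: m ≥ h and h ≥ 5, so m ≥ 5. From constraint 14: m ≤ 3. But 3 < 5, so no value of m works.

Unsatisfiable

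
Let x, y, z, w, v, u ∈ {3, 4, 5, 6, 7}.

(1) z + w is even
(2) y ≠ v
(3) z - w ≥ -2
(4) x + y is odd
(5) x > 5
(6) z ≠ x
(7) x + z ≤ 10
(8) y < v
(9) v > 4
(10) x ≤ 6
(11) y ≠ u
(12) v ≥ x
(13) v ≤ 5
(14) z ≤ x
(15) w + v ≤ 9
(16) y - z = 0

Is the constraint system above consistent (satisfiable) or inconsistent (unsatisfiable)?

From constraint 5: x ≥ 6. From constraints 12 and 13: x ≤ v and v ≤ 5, so x ≤ 5. But 5 < 6, so no value of x works.

Unsatisfiable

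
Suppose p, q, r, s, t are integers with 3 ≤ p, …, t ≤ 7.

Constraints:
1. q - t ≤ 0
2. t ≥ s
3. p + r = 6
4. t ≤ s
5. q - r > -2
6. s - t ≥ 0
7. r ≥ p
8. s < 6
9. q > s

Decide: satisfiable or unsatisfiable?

Constraints 1, 4, and 9 give s < q, q ≤ t, t ≤ s. Chaining: s < q ≤ t ≤ s, which forces s < s — impossible.

Unsatisfiable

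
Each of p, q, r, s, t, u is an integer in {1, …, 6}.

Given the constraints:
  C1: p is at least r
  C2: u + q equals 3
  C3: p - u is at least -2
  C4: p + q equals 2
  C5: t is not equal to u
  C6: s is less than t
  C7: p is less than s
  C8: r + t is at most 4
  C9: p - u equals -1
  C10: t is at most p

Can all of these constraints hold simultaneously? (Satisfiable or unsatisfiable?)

Unsatisfiable

Constraints 6, 7, and 10 give t ≤ p, p < s, s < t. Chaining: t ≤ p < s < t, which forces t < t — impossible.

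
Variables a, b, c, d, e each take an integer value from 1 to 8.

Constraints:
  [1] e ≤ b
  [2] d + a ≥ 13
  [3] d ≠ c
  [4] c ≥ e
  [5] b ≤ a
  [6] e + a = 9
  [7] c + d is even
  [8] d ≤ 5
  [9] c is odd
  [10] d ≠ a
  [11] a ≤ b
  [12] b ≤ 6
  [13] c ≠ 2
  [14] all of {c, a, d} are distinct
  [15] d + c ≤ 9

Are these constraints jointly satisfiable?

Unsatisfiable

From constraint 8: d ≤ 5. From constraints 11 and 12: a ≤ b ≤ 6. Hence d + a ≤ 11. But constraint 2 requires d + a ≥ 13, and 13 > 11. Contradiction.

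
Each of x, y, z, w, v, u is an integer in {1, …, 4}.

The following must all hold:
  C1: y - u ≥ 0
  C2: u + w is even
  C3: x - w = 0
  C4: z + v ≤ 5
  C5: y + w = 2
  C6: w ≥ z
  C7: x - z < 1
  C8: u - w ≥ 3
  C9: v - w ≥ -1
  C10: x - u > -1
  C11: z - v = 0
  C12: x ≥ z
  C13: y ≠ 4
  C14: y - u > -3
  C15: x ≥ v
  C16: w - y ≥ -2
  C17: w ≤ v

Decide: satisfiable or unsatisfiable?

Unsatisfiable

Constraints 1, 8, and 16 give w − y ≥ -2, y − u ≥ 0, u − w ≥ 3.
Adding all 3 inequalities: the left sides telescope to 0, and the right sides sum to (-2) + 0 + 3 = 1. So 0 ≥ 1, which is false.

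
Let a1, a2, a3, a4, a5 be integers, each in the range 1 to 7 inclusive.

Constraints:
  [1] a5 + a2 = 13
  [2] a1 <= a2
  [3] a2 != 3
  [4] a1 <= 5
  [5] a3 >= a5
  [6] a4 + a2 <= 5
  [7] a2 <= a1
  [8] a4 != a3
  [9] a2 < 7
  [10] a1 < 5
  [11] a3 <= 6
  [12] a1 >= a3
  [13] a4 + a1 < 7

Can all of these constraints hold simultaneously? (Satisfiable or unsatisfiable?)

Unsatisfiable

From constraints 5 and 11: a5 ≤ a3 ≤ 6. From constraints 4 and 7: a2 ≤ a1 ≤ 5. Hence a5 + a2 ≤ 11. But constraint 1 requires a5 + a2 = 13, and 13 > 11. Contradiction.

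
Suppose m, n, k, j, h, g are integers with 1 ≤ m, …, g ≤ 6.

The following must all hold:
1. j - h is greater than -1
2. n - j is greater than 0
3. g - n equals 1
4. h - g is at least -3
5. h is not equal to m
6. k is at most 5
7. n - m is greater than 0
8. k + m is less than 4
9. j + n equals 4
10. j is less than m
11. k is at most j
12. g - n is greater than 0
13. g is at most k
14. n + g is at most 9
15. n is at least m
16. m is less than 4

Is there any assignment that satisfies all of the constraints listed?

Constraints 7, 10, 11, 12, and 13 give n < g, g ≤ k, k ≤ j, j < m, m < n. Chaining: n < g ≤ k ≤ j < m < n, which forces n < n — impossible.

Unsatisfiable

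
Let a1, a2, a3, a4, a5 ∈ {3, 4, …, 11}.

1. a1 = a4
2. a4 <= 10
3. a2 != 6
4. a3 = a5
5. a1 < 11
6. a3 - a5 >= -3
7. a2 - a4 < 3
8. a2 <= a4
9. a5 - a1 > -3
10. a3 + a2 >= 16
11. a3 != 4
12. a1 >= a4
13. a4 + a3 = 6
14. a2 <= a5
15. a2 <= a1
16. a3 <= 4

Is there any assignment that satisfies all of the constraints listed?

From constraint 16: a3 ≤ 4. From constraints 2 and 8: a2 ≤ a4 ≤ 10. Hence a3 + a2 ≤ 14. But constraint 10 requires a3 + a2 ≥ 16, and 16 > 14. Contradiction.

Unsatisfiable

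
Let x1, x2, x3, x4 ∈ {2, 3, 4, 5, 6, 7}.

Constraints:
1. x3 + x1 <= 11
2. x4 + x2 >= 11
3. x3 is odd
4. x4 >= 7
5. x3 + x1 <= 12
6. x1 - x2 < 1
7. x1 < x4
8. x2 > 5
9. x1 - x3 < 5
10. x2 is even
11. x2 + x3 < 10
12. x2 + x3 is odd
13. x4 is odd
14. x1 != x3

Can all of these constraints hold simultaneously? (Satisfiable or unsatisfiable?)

Take x1 = 6, x2 = 6, x3 = 3, x4 = 7. Then constraint 1: x3 + x1 = 9; constraint 2: x4 + x2 = 13; constraint 5: x3 + x1 = 9, and every other listed constraint is also met.

Satisfiable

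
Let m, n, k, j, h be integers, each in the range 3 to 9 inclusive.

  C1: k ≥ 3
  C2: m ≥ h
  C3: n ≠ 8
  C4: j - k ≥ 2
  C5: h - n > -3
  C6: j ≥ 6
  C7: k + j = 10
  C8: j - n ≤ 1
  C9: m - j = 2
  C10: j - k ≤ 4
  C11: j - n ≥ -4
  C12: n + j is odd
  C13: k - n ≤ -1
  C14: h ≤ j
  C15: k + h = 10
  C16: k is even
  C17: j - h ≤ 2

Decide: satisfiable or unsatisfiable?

Try m = 8, n = 7, k = 4, j = 6, h = 6.
Check constraint 4: j - k = 2; constraint 5: h - n = -1; constraint 7: k + j = 10. The remaining constraints are straightforward to verify.

Satisfiable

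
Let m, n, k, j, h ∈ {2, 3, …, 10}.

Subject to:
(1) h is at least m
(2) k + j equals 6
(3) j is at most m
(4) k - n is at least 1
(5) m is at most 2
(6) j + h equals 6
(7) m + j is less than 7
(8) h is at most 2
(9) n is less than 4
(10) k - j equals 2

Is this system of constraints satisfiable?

From constraints 3 and 5: j ≤ m ≤ 2. From constraint 8: h ≤ 2. Hence j + h ≤ 4. But constraint 6 requires j + h = 6, and 6 > 4. Contradiction.

Unsatisfiable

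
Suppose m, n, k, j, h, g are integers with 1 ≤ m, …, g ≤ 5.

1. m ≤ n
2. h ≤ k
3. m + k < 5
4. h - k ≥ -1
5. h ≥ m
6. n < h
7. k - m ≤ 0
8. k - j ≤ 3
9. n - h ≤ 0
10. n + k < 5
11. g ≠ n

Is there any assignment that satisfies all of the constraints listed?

Constraints 1, 2, 6, and 7 give h ≤ k, k ≤ m, m ≤ n, n < h. Chaining: h ≤ k ≤ m ≤ n < h, which forces h < h — impossible.

Unsatisfiable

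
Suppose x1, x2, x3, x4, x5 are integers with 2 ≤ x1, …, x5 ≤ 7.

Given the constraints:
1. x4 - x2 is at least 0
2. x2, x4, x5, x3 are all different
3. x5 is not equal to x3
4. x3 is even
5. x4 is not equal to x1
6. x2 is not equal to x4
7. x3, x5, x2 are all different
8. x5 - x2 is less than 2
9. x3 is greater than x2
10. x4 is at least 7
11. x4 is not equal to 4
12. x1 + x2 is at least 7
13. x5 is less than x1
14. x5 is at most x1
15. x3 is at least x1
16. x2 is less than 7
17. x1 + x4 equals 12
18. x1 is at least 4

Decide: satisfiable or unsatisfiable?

Take x1 = 5, x2 = 4, x3 = 6, x4 = 7, x5 = 3. Then constraint 1: x4 - x2 = 3; constraint 8: x5 - x2 = -1, and every other listed constraint is also met.

Satisfiable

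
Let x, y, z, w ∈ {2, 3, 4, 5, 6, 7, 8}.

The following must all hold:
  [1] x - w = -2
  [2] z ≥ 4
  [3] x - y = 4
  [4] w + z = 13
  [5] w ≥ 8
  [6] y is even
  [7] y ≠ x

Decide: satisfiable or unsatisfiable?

The assignment x = 6, y = 2, z = 5, w = 8 works:
  constraint 1 holds since x - w = -2.
  constraint 3 holds since x - y = 4.
  constraint 4 holds since w + z = 13.
The rest check out directly.

Satisfiable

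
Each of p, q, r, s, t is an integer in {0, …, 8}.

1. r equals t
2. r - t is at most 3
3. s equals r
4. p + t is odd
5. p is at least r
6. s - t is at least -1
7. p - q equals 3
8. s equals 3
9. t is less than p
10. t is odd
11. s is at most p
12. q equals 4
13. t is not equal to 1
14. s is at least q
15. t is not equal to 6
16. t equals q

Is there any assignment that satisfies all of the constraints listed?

Unsatisfiable

Constraint 8 fixes s = 3 and constraint 12 fixes q = 4. Constraints 1, 3, and 16 give s = r = t = q, so s = q. But 3 ≠ 4 — contradiction.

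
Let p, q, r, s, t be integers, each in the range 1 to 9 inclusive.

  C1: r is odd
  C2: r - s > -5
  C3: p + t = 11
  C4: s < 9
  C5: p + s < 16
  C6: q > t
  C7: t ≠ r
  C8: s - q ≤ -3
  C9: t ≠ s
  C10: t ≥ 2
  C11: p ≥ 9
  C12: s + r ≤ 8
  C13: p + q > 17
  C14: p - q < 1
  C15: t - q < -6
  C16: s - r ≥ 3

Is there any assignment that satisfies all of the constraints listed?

One satisfying assignment is p = 9, q = 9, r = 1, s = 4, t = 2.
For the less obvious constraints — constraint 2: r - s = -3; constraint 3: p + t = 11; constraint 5: p + s = 13 — and the others hold by inspection.

Satisfiable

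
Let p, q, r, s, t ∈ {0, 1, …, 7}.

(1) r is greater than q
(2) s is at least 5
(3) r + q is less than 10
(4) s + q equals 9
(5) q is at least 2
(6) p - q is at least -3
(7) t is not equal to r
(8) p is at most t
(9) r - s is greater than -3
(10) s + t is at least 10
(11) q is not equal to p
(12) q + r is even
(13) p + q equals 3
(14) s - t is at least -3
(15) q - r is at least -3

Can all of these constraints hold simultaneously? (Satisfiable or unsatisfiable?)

Satisfiable

Try p = 0, q = 3, r = 5, s = 6, t = 6.
Check constraint 3: r + q = 8; constraint 4: s + q = 9; constraint 6: p - q = -3. The remaining constraints are straightforward to verify.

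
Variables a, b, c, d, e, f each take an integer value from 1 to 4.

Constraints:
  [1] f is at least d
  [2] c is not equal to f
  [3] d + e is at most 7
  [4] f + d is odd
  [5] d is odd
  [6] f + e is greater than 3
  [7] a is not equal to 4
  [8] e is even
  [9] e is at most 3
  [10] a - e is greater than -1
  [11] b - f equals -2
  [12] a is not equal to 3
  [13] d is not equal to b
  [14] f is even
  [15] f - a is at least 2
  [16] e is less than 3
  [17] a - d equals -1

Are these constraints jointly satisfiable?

Satisfiable

Take a = 2, b = 2, c = 2, d = 3, e = 2, f = 4. Then constraint 3: d + e = 5; constraint 6: f + e = 6, and every other listed constraint is also met.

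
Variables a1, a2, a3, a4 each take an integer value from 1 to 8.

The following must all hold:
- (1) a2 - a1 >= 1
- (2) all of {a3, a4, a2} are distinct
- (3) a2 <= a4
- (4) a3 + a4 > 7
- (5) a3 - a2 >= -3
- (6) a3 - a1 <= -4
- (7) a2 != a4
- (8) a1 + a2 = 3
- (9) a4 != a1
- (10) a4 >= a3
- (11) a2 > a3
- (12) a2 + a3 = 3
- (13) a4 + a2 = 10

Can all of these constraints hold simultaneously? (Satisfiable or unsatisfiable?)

Constraints 1, 5, and 6 give a3 − a2 ≥ -3, a2 − a1 ≥ 1, a1 − a3 ≥ 4.
Adding all 3 inequalities: the left sides telescope to 0, and the right sides sum to (-3) + 1 + 4 = 2. So 0 ≥ 2, which is false.

Unsatisfiable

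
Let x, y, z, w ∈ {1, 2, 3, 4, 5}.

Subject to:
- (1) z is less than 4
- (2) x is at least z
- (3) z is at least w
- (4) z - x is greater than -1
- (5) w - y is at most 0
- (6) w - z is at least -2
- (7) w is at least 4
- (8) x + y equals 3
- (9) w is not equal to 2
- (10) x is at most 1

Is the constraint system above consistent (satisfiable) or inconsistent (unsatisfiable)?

From constraints 3 and 7: z ≥ w and w ≥ 4, so z ≥ 4. From constraints 2 and 10: z ≤ x and x ≤ 1, so z ≤ 1. But 1 < 4, so no value of z works.

Unsatisfiable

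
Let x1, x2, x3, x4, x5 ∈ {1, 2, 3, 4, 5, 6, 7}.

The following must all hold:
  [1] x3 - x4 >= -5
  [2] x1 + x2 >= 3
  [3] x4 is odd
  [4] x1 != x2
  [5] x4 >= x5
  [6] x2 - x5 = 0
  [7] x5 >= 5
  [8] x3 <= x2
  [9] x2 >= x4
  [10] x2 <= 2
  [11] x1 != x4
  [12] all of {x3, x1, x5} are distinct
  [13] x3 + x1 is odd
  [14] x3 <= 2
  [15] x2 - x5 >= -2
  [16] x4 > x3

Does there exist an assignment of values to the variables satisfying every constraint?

From constraints 5 and 7: x4 ≥ x5 and x5 ≥ 5, so x4 ≥ 5. From constraints 9 and 10: x4 ≤ x2 and x2 ≤ 2, so x4 ≤ 2. But 2 < 5, so no value of x4 works.

Unsatisfiable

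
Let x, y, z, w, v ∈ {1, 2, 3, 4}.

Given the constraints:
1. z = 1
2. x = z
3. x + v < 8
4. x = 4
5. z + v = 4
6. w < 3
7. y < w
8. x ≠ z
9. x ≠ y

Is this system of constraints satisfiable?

Constraint 4 fixes x = 4 and constraint 1 fixes z = 1, but constraint 2 requires x = z. Since 4 ≠ 1, contradiction.

Unsatisfiable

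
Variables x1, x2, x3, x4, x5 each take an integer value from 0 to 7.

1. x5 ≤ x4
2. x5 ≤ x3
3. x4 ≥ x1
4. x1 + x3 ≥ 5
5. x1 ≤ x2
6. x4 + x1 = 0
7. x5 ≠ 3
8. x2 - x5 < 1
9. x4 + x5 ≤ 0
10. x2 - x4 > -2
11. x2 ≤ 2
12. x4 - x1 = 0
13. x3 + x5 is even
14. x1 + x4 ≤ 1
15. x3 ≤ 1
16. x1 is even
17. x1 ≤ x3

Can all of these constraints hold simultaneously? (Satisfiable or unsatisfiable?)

Unsatisfiable

From constraints 5 and 11: x1 ≤ x2 ≤ 2. From constraint 15: x3 ≤ 1. Hence x1 + x3 ≤ 3. But constraint 4 requires x1 + x3 ≥ 5, and 5 > 3. Contradiction.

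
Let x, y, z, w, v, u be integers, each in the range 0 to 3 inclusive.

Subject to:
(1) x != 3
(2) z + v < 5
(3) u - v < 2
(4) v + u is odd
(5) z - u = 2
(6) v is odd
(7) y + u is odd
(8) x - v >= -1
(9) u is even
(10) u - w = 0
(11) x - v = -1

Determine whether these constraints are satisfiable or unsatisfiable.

Satisfiable

One satisfying assignment is x = 0, y = 3, z = 2, w = 0, v = 1, u = 0.
For the less obvious constraints — constraint 2: z + v = 3; constraint 3: u - v = -1; constraint 5: z - u = 2 — and the others hold by inspection.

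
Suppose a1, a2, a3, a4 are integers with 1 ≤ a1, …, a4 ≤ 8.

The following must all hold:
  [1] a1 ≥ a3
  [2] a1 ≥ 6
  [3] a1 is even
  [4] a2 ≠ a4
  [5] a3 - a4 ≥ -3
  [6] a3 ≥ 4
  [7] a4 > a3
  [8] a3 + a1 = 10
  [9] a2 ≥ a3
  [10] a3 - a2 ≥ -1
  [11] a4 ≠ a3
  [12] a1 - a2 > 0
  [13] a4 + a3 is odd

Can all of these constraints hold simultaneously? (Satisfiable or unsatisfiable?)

Try a1 = 6, a2 = 5, a3 = 4, a4 = 7.
Check constraint 5: a3 - a4 = -3; constraint 8: a3 + a1 = 10. The remaining constraints are straightforward to verify.

Satisfiable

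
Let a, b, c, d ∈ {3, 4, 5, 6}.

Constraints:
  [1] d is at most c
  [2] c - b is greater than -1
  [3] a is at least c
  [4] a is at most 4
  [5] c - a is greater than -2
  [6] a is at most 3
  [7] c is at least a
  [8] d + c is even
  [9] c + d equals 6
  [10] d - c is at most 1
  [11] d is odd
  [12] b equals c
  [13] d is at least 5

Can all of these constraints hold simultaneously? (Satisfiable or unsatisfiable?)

Unsatisfiable

From constraints 1 and 13: c ≥ d and d ≥ 5, so c ≥ 5. From constraints 3 and 6: c ≤ a and a ≤ 3, so c ≤ 3. But 3 < 5, so no value of c works.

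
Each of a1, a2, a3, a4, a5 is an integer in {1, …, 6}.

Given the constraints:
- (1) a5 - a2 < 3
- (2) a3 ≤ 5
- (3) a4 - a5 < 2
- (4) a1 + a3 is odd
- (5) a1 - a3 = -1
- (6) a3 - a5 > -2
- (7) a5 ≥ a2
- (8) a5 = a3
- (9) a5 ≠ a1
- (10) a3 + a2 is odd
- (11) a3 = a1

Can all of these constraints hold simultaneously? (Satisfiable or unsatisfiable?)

From constraints 8 and 11, a5 = a3 = a1, so a5 = a1. But constraint 9 says a5 ≠ a1. Contradiction.

Unsatisfiable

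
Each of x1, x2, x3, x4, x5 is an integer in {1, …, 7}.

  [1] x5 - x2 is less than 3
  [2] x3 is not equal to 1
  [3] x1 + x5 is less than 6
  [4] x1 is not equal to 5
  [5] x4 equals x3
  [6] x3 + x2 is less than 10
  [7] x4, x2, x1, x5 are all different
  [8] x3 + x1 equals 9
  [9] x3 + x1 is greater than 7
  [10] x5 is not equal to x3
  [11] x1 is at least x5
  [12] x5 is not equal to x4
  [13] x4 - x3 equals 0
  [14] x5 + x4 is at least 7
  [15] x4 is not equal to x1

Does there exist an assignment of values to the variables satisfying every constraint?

Satisfiable

Setting (x1, x2, x3, x4, x5) = (3, 1, 6, 6, 2) satisfies everything: constraint 1: x5 - x2 = 1; constraint 3: x1 + x5 = 5, and the others follow.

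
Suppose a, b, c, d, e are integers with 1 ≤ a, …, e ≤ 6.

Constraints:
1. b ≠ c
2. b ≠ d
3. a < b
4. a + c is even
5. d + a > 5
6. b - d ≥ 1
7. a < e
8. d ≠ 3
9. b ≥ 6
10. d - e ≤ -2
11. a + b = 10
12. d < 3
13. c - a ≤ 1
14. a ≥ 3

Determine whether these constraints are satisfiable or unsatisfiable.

Setting (a, b, c, d, e) = (4, 6, 4, 2, 6) satisfies everything: constraint 5: d + a = 6; constraint 6: b - d = 4; constraint 10: d - e = -4, and the others follow.

Satisfiable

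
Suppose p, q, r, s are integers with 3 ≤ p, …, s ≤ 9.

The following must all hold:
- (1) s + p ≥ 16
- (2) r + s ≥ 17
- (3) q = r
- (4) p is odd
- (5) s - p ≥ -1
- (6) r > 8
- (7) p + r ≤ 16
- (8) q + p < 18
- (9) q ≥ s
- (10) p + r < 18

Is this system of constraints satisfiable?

Satisfiable

One satisfying assignment is p = 7, q = 9, r = 9, s = 9.
For the less obvious constraints — constraint 1: s + p = 16; constraint 2: r + s = 18 — and the others hold by inspection.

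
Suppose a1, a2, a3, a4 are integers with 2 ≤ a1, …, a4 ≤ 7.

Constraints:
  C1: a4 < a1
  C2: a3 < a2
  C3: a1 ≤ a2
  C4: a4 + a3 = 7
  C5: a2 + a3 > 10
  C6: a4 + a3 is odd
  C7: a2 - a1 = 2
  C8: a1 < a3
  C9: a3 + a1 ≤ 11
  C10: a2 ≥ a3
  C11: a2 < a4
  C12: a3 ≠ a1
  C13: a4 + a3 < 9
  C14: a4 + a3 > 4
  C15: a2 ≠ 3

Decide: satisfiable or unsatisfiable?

Constraints 1, 2, 8, and 11 give a1 < a3, a3 < a2, a2 < a4, a4 < a1. Chaining: a1 < a3 < a2 < a4 < a1, which forces a1 < a1 — impossible.

Unsatisfiable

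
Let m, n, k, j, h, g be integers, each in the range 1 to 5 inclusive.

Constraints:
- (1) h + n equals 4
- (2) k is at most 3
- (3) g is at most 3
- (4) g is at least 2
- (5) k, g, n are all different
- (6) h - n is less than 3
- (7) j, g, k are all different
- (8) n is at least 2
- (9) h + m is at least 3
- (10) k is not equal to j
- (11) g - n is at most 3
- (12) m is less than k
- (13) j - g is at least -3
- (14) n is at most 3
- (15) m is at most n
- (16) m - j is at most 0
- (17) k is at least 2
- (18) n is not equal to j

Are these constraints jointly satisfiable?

Unsatisfiable

Constraints 2, 3, 4, 8, 14, and 17 confine each of k, g, n to the 2 values {2, 3}.
Constraint 5 requires all 3 of them to be distinct, but only 2 values are available — impossible by the pigeonhole principle.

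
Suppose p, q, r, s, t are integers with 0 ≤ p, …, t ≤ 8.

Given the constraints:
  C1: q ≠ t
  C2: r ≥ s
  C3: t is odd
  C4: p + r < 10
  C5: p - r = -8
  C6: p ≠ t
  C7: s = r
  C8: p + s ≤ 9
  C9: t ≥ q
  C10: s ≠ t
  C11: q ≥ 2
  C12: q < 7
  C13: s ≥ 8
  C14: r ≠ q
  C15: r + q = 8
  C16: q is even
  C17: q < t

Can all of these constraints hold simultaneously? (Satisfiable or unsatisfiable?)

Unsatisfiable

From constraints 2 and 13: r ≥ s ≥ 8. From constraint 11: q ≥ 2. Hence r + q ≥ 10. But constraint 15 requires r + q = 8, and 8 < 10. Contradiction.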